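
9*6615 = 59535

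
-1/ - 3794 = 1/3794 = 0.00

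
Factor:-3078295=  - 5^1*11^1*97^1*577^1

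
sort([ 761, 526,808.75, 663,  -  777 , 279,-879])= [ - 879,-777,279, 526, 663,761,  808.75]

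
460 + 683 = 1143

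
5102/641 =5102/641  =  7.96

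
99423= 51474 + 47949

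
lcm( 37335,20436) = 1941420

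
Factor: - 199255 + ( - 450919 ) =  - 2^1* 7^1* 46441^1 = - 650174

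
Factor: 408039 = 3^1*136013^1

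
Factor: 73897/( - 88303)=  - 227^( -1 )*389^(-1)*73897^1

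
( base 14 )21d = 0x1a3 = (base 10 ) 419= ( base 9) 515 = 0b110100011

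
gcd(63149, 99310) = 1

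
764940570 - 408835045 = 356105525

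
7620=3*2540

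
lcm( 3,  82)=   246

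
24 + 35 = 59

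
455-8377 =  - 7922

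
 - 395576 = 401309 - 796885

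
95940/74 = 1296 + 18/37 = 1296.49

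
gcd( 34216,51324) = 17108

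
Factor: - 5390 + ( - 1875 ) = -7265=- 5^1*1453^1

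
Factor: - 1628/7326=-2/9 = -  2^1*3^( - 2 )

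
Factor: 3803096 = 2^3*11^1*23^1*1879^1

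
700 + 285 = 985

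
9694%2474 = 2272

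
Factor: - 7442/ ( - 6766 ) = 3721/3383 = 17^( - 1)*61^2*199^(  -  1 )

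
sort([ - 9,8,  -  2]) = [ - 9 ,  -  2,8 ] 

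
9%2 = 1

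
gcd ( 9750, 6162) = 78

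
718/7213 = 718/7213=0.10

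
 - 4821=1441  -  6262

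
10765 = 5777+4988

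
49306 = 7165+42141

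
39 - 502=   -  463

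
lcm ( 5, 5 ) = 5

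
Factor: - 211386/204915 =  - 98/95 = - 2^1  *5^ (-1 )*7^2*19^( - 1 ) 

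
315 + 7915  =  8230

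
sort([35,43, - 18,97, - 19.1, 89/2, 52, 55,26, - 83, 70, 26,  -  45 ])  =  [ - 83,-45, - 19.1, - 18, 26 , 26, 35, 43, 89/2,52,55, 70, 97]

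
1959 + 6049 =8008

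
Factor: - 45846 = - 2^1*3^4*283^1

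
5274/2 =2637 = 2637.00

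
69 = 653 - 584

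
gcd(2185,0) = 2185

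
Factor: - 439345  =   - 5^1 * 87869^1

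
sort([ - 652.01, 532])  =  [ - 652.01, 532]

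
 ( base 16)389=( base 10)905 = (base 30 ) 105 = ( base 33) RE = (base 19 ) 29c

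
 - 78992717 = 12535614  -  91528331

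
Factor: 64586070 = 2^1*3^2*5^1*23^1*41^1*761^1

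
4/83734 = 2/41867=0.00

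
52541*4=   210164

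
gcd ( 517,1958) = 11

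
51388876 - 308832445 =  - 257443569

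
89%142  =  89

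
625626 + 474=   626100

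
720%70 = 20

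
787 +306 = 1093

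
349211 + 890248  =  1239459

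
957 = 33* 29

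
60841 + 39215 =100056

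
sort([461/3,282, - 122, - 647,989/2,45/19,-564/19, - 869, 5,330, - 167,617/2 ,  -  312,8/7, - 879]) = [ - 879  , - 869, - 647, - 312, - 167, - 122, - 564/19, 8/7,45/19,5,461/3,  282,617/2, 330 , 989/2 ] 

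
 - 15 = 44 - 59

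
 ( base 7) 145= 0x52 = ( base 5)312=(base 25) 37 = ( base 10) 82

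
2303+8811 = 11114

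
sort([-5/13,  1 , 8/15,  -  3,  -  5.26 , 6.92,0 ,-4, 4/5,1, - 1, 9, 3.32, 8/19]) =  [ - 5.26, - 4,-3, - 1, - 5/13 , 0, 8/19,8/15,4/5, 1, 1, 3.32, 6.92, 9 ]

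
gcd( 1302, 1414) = 14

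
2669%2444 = 225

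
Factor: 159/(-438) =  - 2^(  -  1 )*53^1*73^( - 1 ) = -  53/146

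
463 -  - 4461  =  4924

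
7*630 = 4410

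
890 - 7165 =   -  6275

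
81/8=10+ 1/8 = 10.12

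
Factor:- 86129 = - 43^1*  2003^1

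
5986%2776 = 434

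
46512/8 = 5814 = 5814.00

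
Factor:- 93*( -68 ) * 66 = 417384 = 2^3*3^2*11^1*17^1*31^1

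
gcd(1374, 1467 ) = 3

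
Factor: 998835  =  3^1*5^1*17^1  *3917^1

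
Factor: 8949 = 3^1*19^1 * 157^1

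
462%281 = 181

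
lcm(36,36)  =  36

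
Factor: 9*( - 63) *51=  - 28917 = - 3^5  *7^1 * 17^1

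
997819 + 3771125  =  4768944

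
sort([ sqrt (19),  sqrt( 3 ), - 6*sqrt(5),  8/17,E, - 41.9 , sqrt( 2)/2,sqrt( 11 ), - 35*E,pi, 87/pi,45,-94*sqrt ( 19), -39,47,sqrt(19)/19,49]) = [-94*sqrt(19),  -  35 * E, - 41.9, - 39,-6*sqrt(5) , sqrt(19)/19,8/17,sqrt(2 ) /2,sqrt(3 ),E,pi, sqrt( 11),sqrt(19 ),  87/pi , 45, 47,49]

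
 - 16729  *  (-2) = 33458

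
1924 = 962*2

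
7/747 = 7/747= 0.01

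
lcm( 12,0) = 0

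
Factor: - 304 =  - 2^4*19^1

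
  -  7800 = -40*195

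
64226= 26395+37831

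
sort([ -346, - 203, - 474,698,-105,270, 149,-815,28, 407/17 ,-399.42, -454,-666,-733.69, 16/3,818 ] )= [ - 815, - 733.69, - 666, - 474, - 454,-399.42,-346, - 203,  -  105, 16/3,407/17 , 28, 149,270,698,818]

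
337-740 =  - 403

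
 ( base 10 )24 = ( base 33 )O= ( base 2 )11000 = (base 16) 18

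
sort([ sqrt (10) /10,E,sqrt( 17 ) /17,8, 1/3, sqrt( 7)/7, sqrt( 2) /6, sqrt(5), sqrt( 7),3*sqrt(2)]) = [sqrt( 2)/6, sqrt( 17) /17, sqrt( 10 )/10 , 1/3,sqrt(7 )/7,sqrt ( 5 ), sqrt( 7),E,3*sqrt(2), 8]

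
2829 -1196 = 1633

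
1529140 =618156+910984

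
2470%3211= 2470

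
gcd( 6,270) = 6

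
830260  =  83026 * 10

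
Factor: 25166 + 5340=2^1* 7^1 *2179^1  =  30506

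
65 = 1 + 64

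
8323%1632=163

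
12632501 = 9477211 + 3155290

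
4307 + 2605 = 6912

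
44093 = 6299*7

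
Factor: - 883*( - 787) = 787^1*883^1 = 694921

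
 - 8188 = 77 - 8265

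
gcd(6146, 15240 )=2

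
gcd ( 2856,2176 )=136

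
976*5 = 4880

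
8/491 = 8/491  =  0.02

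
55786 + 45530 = 101316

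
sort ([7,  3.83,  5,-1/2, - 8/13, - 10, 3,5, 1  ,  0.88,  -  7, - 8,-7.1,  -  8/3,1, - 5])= [ - 10, - 8, - 7.1, - 7, - 5, - 8/3, - 8/13,-1/2 , 0.88,1, 1, 3, 3.83,5, 5, 7]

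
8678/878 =9+ 388/439 = 9.88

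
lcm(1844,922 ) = 1844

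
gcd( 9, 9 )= 9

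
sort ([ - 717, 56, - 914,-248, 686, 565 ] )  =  [ - 914,  -  717, - 248, 56, 565, 686]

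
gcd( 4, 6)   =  2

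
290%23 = 14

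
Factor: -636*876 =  - 2^4*3^2*53^1*73^1= -557136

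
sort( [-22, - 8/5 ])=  [ - 22, - 8/5]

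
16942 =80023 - 63081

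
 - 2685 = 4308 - 6993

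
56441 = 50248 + 6193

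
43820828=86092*509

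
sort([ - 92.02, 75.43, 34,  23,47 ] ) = [-92.02,23,34, 47,75.43] 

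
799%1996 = 799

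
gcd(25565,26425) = 5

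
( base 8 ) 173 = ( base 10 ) 123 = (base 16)7b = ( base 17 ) 74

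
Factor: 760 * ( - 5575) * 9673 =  - 2^3*5^3 * 17^1 * 19^1 * 223^1 * 569^1=- 40984501000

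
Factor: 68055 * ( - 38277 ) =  - 2604941235 =- 3^3 * 5^1 *13^1 * 349^1 * 4253^1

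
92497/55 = 92497/55 = 1681.76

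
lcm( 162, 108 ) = 324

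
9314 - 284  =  9030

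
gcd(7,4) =1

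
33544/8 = 4193 = 4193.00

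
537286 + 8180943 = 8718229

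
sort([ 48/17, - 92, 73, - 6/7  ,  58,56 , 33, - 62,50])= [ - 92, - 62, - 6/7, 48/17, 33,50,  56,58,73 ] 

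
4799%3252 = 1547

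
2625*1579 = 4144875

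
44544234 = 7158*6223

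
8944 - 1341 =7603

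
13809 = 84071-70262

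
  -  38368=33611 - 71979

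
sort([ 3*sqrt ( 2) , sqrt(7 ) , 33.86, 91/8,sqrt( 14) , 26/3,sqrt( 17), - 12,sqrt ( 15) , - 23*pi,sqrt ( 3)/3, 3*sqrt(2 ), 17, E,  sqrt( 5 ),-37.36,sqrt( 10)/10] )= [ - 23*pi, - 37.36,-12, sqrt (10) /10,  sqrt( 3)/3,sqrt (5) , sqrt(7),E,sqrt( 14),sqrt( 15),sqrt( 17), 3*sqrt( 2 ),3*sqrt(2),26/3, 91/8,17, 33.86]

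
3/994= 3/994 = 0.00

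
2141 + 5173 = 7314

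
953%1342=953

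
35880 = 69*520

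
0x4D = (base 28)2l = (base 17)49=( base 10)77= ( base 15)52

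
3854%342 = 92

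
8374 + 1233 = 9607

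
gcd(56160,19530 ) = 90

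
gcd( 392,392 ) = 392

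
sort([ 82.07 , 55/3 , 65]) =[ 55/3, 65, 82.07]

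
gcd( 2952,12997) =41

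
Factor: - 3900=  - 2^2 * 3^1 * 5^2*13^1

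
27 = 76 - 49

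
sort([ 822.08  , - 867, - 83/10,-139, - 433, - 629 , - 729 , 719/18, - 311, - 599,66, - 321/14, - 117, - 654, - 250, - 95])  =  [ - 867  , - 729, - 654,-629 , - 599, - 433, - 311, - 250, - 139, - 117, - 95, - 321/14, -83/10, 719/18,  66, 822.08]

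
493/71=6+67/71 = 6.94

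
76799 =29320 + 47479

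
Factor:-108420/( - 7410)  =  2^1*19^( - 1)*139^1 = 278/19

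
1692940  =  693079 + 999861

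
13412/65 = 206 + 22/65=206.34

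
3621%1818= 1803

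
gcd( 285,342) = 57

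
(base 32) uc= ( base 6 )4300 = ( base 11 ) 804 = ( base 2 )1111001100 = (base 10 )972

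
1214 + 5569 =6783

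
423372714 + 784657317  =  1208030031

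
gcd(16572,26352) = 12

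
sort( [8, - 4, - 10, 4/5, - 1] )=[ - 10,-4,- 1,4/5,8]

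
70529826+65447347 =135977173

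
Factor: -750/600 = -5/4 = - 2^ ( - 2)*5^1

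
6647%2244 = 2159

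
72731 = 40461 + 32270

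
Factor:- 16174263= - 3^1*7^2*19^1*5791^1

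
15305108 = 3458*4426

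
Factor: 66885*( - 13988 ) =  - 2^2*3^1*5^1 * 7^3*13^2*269^1 =-935587380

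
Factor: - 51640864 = - 2^5 * 11^2 * 13337^1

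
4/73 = 4/73 = 0.05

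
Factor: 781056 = 2^8 * 3^3*113^1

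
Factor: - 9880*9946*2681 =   -  263452432880 = - 2^4*5^1*7^1*13^1*19^1* 383^1*4973^1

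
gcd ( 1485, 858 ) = 33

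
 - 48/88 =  - 1 + 5/11 = - 0.55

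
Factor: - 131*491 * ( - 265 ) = 17045065 = 5^1 * 53^1*131^1*491^1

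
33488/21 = 4784/3 = 1594.67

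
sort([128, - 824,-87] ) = [ - 824, - 87, 128] 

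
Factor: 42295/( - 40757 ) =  - 55/53= - 5^1*11^1*53^( - 1 )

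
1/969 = 1/969 = 0.00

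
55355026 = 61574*899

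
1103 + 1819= 2922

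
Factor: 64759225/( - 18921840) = -12951845/3784368 = - 2^( - 4)*3^(-1)*5^1 * 7^( - 2)*  1609^(-1)*2590369^1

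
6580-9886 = -3306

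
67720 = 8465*8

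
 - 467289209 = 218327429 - 685616638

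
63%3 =0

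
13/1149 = 13/1149 = 0.01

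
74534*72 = 5366448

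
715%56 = 43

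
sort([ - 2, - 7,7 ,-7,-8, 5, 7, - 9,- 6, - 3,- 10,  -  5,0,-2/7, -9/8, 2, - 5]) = [-10, - 9, - 8, - 7 , - 7, - 6 , - 5, - 5, - 3, -2, - 9/8, - 2/7,  0, 2,5,7, 7]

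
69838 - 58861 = 10977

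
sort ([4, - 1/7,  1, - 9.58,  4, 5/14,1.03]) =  [ - 9.58, - 1/7, 5/14, 1, 1.03, 4,4] 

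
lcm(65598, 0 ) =0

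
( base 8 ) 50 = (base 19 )22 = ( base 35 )15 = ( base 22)1I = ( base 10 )40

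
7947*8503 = 67573341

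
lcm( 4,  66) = 132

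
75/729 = 25/243 = 0.10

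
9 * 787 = 7083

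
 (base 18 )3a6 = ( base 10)1158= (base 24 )206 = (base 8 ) 2206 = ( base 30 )18I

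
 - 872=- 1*872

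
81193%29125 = 22943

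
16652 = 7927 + 8725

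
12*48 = 576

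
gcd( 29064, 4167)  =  3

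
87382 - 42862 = 44520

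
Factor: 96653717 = 379^1*255023^1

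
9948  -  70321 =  - 60373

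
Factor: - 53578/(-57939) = 2^1*3^( - 1 )*31^( - 1 ) * 43^1 = 86/93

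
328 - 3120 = -2792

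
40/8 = 5=5.00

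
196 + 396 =592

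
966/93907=966/93907= 0.01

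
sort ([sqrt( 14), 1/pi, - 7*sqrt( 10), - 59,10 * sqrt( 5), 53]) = [ - 59,-7*sqrt( 10), 1/pi,sqrt( 14 ),10*sqrt( 5 ),53]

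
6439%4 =3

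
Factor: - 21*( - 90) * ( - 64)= -120960 = -2^7*3^3*5^1*7^1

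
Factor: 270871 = 23^1*11777^1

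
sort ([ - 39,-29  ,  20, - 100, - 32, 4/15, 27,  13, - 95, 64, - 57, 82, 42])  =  [ - 100, - 95,-57 , - 39 ,  -  32, - 29,4/15, 13,20,  27, 42, 64, 82]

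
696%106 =60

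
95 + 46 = 141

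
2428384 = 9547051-7118667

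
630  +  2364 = 2994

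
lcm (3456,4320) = 17280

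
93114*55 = 5121270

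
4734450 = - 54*( - 87675)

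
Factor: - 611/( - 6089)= 13^1*47^1*6089^( - 1 )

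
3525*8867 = 31256175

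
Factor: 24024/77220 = 2^1 * 3^ (  -  2) * 5^ (-1 )  *7^1 = 14/45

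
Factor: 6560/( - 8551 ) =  - 2^5* 5^1*17^(  -  1 )*41^1*503^( - 1) 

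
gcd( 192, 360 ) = 24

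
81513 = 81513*1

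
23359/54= 23359/54 = 432.57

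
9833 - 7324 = 2509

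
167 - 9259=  - 9092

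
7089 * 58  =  411162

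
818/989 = 818/989 = 0.83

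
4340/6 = 723 + 1/3 = 723.33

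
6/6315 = 2/2105= 0.00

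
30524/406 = 75 + 37/203 = 75.18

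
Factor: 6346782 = 2^1*3^3*13^1*9041^1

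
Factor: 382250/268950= 3^( - 1)*5^1*139^1*163^( - 1) = 695/489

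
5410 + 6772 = 12182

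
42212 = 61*692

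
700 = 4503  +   - 3803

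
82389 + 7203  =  89592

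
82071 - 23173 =58898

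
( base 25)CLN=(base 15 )25B8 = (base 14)2d0c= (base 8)17560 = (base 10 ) 8048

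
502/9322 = 251/4661 = 0.05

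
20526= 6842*3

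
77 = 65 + 12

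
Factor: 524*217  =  113708 = 2^2*7^1*31^1*131^1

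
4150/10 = 415 = 415.00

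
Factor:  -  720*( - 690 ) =496800 = 2^5*3^3*5^2*23^1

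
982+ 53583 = 54565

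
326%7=4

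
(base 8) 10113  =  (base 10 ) 4171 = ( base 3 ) 12201111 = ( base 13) 1B8B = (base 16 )104b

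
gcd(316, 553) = 79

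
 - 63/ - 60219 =7/6691 = 0.00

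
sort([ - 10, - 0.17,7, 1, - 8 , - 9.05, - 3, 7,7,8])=[ - 10, - 9.05 , - 8,-3, - 0.17, 1, 7 , 7,7,  8] 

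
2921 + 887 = 3808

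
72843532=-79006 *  ( - 922)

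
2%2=0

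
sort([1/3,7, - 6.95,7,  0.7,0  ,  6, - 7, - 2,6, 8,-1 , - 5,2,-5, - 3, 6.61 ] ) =[- 7, - 6.95, - 5, - 5, - 3 , - 2,-1, 0 , 1/3,0.7,2,6, 6 , 6.61,7 , 7,8]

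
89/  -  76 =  - 2 + 63/76=-1.17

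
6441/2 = 6441/2 = 3220.50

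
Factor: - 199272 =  - 2^3*3^1*19^2 * 23^1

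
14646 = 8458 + 6188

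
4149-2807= 1342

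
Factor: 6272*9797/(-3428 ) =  - 2^5  *  7^2*97^1 * 101^1*857^(-1 ) = -  15361696/857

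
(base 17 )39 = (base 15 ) 40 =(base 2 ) 111100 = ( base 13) 48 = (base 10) 60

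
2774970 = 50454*55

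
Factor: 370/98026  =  5^1*23^( - 1 )*37^1*2131^( - 1) = 185/49013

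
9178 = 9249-71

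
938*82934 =77792092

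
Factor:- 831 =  - 3^1 * 277^1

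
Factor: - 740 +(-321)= - 1061^1 = -1061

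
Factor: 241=241^1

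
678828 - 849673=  - 170845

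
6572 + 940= 7512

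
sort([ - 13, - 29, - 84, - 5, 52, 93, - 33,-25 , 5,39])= [-84  ,-33, - 29, - 25, - 13, - 5,5, 39,52 , 93 ] 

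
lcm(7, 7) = 7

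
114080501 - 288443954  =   - 174363453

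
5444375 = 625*8711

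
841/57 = 841/57 = 14.75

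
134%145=134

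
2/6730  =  1/3365 = 0.00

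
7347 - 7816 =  -469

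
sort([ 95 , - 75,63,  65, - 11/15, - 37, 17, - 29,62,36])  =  [ - 75,-37, - 29,-11/15, 17, 36,  62,63, 65,  95]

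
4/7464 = 1/1866 =0.00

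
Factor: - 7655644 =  - 2^2*17^1*112583^1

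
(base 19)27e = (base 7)2351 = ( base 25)19j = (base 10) 869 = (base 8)1545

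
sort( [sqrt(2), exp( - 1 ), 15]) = [ exp(-1 ),  sqrt( 2), 15 ]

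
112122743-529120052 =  - 416997309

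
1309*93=121737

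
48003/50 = 48003/50 = 960.06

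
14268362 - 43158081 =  - 28889719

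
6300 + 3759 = 10059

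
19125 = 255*75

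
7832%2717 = 2398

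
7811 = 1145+6666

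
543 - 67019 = - 66476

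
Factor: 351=3^3*13^1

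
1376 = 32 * 43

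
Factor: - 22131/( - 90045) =3^( - 1) * 5^( - 1) * 23^( - 1 ) * 29^( - 1 )*2459^1 = 2459/10005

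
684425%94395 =23660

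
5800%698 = 216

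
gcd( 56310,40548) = 6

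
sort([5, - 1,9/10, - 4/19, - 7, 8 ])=[ - 7,- 1,-4/19, 9/10, 5, 8]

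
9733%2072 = 1445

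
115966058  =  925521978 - 809555920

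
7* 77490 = 542430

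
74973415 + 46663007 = 121636422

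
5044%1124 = 548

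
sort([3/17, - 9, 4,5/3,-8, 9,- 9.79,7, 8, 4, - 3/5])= [ - 9.79, - 9, - 8, - 3/5,  3/17, 5/3, 4, 4, 7,8, 9]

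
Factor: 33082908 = 2^2*3^1*2756909^1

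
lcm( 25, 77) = 1925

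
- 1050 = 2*( - 525) 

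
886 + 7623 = 8509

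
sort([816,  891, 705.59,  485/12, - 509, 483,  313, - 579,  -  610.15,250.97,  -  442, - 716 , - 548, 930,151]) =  [ - 716, - 610.15, - 579,- 548, - 509, - 442,485/12,  151, 250.97 , 313,483, 705.59,816, 891, 930]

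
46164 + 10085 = 56249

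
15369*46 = 706974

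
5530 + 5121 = 10651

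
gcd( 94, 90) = 2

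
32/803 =32/803= 0.04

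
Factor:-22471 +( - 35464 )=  - 57935= -5^1*11587^1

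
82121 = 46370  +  35751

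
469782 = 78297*6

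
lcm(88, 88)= 88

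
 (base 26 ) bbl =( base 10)7743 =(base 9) 11553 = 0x1e3f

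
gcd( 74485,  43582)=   1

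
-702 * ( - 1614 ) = 1133028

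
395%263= 132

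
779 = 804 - 25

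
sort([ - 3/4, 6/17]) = [ - 3/4, 6/17]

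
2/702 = 1/351 = 0.00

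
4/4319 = 4/4319 = 0.00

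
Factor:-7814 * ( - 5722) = 44711708 = 2^2*2861^1*3907^1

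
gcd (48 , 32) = 16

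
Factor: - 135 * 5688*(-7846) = 6024786480  =  2^4*3^5*5^1*79^1 * 3923^1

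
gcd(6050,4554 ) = 22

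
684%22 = 2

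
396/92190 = 66/15365 = 0.00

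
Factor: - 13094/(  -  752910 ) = 3^ ( - 1 )*5^(-1)*6547^1*25097^(  -  1) = 6547/376455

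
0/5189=0 = 0.00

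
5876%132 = 68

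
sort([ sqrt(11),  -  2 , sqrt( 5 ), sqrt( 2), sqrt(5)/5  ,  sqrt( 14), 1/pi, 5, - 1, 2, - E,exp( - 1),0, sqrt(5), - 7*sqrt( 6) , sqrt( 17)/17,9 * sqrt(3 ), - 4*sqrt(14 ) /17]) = [-7* sqrt(6), - E , - 2,  -  1 , - 4*sqrt(14)/17 , 0, sqrt(17 ) /17,  1/pi,exp( - 1),  sqrt( 5)/5, sqrt( 2 ), 2, sqrt(5),sqrt(5 ),sqrt( 11), sqrt( 14), 5,9*sqrt(3 )]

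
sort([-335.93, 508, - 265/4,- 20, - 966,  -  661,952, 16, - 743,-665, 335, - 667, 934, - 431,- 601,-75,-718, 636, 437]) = [ - 966,-743, - 718, - 667,-665,- 661,  -  601 ,  -  431,  -  335.93, - 75, - 265/4, - 20,16, 335,437,508 , 636, 934,952 ]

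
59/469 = 59/469 = 0.13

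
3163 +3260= 6423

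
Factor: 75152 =2^4*7^1 * 11^1*61^1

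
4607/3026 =271/178 = 1.52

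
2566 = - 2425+4991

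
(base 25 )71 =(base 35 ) 51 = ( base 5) 1201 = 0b10110000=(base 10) 176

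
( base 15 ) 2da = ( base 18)207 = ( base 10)655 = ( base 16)28F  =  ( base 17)249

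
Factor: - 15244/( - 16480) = 2^( - 3 )*5^( - 1) * 37^1 = 37/40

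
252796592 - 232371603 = 20424989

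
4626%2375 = 2251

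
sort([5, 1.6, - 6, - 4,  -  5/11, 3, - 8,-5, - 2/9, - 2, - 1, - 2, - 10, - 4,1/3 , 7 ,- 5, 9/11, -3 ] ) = [ -10,-8,  -  6, - 5, - 5, - 4,-4 , - 3, - 2, - 2,  -  1,  -  5/11, - 2/9,  1/3,9/11, 1.6,3,5,7] 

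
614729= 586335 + 28394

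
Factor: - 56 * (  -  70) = 2^4*5^1*7^2 = 3920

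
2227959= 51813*43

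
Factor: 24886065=3^1*5^1*73^1*22727^1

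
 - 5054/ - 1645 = 722/235 = 3.07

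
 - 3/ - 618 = 1/206=0.00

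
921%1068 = 921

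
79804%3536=2012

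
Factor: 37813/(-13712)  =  -2^(-4)*857^( - 1 )*37813^1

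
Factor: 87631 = 87631^1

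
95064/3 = 31688 = 31688.00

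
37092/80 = 9273/20 = 463.65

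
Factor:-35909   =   - 149^1*241^1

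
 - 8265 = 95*( - 87)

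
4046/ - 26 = -156+5/13= - 155.62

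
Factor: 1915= 5^1*383^1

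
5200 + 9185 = 14385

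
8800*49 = 431200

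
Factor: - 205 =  - 5^1*41^1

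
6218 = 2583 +3635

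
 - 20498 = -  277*74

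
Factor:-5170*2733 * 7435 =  - 2^1*3^1*5^2*11^1 * 47^1*911^1* 1487^1=-105053650350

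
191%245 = 191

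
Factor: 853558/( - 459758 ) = - 426779/229879 = -13^ ( - 1 )*17683^(-1)*426779^1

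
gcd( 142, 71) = 71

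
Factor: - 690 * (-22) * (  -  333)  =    -  5054940 = - 2^2*3^3 * 5^1*11^1*23^1*37^1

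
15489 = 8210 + 7279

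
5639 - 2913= 2726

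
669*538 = 359922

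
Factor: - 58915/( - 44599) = 5^1*103^(-1 ) *433^( - 1)*11783^1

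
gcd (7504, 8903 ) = 1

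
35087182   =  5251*6682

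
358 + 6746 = 7104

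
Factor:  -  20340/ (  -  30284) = 3^2 * 5^1*67^( - 1) = 45/67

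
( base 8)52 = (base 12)36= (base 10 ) 42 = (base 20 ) 22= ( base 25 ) 1H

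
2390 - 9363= -6973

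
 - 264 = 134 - 398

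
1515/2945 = 303/589 = 0.51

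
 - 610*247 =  - 150670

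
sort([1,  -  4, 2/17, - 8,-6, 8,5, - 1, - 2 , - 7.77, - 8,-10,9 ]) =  [ - 10, - 8, - 8,-7.77,-6, - 4, - 2,-1,2/17, 1, 5,8, 9]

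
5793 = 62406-56613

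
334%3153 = 334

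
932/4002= 466/2001   =  0.23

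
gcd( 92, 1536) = 4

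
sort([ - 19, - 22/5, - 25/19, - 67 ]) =[ - 67, - 19, - 22/5,- 25/19 ]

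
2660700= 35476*75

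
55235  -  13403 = 41832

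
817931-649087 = 168844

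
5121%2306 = 509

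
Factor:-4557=  -  3^1*7^2 * 31^1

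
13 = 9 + 4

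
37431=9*4159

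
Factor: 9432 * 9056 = 85416192 = 2^8*3^2 * 131^1*283^1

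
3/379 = 3/379 = 0.01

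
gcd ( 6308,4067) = 83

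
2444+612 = 3056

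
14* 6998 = 97972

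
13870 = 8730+5140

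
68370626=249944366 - 181573740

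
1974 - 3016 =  - 1042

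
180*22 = 3960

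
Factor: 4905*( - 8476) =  - 2^2*3^2*5^1*13^1*109^1*163^1 = -41574780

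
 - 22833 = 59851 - 82684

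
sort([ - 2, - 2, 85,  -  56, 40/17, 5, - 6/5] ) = [ - 56, - 2, - 2 , - 6/5,40/17 , 5 , 85] 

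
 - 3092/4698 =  -1 + 803/2349 = - 0.66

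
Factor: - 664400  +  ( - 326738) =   -  2^1*495569^1=-991138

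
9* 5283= 47547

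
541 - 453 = 88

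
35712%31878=3834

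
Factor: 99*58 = 2^1*3^2*11^1 * 29^1 = 5742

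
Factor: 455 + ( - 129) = 2^1 * 163^1 = 326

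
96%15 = 6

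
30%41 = 30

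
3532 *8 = 28256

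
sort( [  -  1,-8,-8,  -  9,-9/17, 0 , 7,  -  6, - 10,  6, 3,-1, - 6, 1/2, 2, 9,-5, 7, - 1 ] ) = [ - 10, - 9,-8, - 8, -6, - 6  , - 5, - 1, - 1,-1, - 9/17,0,1/2,  2, 3, 6,7,7,9 ] 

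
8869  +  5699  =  14568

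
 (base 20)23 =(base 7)61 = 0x2B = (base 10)43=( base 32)1B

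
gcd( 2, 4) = 2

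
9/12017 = 9/12017  =  0.00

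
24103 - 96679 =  - 72576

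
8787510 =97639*90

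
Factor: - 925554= - 2^1 * 3^1*7^1 * 22037^1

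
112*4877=546224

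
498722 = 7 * 71246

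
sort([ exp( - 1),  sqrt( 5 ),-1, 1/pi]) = [-1, 1/pi,exp(- 1),sqrt( 5 )]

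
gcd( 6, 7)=1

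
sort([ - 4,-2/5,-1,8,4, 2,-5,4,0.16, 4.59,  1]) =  [  -  5,  -  4, - 1, - 2/5,0.16,1, 2,4, 4,4.59, 8] 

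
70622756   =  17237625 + 53385131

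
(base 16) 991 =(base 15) ad4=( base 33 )287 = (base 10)2449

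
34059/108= 11353/36 = 315.36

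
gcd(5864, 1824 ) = 8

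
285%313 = 285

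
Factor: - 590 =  - 2^1*5^1 *59^1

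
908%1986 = 908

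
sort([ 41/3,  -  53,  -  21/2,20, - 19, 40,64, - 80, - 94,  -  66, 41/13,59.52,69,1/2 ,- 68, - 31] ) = [ - 94, - 80, - 68 , - 66,  -  53, - 31, - 19, - 21/2 , 1/2, 41/13,  41/3,20, 40,59.52,64 , 69] 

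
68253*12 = 819036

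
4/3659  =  4/3659 = 0.00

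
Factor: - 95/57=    - 5/3 = -3^( - 1)*5^1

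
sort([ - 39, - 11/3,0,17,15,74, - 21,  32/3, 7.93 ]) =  [ - 39,-21, - 11/3,0,7.93,32/3,15, 17, 74 ] 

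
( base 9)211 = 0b10101100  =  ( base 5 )1142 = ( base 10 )172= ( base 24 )74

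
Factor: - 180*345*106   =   - 6582600 = - 2^3*3^3*5^2*23^1*53^1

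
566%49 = 27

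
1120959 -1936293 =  - 815334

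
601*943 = 566743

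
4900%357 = 259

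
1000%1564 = 1000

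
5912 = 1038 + 4874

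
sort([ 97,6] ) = [ 6,  97 ] 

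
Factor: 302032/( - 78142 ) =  - 344/89 = - 2^3*43^1*89^( - 1)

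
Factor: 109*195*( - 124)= - 2635620 =- 2^2*3^1 * 5^1*13^1*31^1*109^1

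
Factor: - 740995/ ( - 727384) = 2^(-3)*5^1*7^( - 1 )*31^( - 1)*419^(-1 )*148199^1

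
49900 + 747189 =797089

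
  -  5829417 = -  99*58883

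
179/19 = 179/19=9.42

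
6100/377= 16+68/377 = 16.18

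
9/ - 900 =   -  1/100 = - 0.01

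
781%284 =213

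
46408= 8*5801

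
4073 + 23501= 27574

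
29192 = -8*(-3649 )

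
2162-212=1950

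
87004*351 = 30538404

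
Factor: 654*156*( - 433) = - 44176392= - 2^3*3^2*13^1*109^1*433^1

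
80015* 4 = 320060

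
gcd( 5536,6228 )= 692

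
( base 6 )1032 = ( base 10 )236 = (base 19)c8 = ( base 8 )354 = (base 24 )9k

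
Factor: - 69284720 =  - 2^4*5^1 * 37^1 * 89^1* 263^1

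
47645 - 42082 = 5563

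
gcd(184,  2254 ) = 46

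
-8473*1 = - 8473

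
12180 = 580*21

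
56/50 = 1 + 3/25 = 1.12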